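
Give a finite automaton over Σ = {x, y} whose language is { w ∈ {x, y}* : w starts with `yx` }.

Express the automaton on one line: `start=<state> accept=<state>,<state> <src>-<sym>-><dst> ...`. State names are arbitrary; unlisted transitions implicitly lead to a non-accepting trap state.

Walk along `yx` while the input agrees: from S0 take `y` to S1, and so on. Any deviation drops to the rejecting sink S3. Once S2 is reached the prefix is confirmed and every continuation is accepted.
A 4-state machine:
        x   y  
>  S0   S3  S1 
   S1   S2  S3 
 * S2   S2  S2 
   S3   S3  S3 
(> = start, * = accepting)

start=S0 accept=S2 S0-x->S3 S0-y->S1 S1-x->S2 S1-y->S3 S2-x->S2 S2-y->S2 S3-x->S3 S3-y->S3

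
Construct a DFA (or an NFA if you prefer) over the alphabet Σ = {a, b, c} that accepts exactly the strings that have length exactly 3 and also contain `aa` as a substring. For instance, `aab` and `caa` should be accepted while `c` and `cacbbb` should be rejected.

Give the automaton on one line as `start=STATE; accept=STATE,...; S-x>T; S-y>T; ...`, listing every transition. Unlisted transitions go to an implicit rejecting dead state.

Build one automaton per condition and run them in lockstep. The first has 5 states tracking the input length, saturating at 4; the second has 3 states tracking whether and how much of `aa` has been seen. A product state is a pair (one from each), accepting exactly when both do.
          a    b    c  
>  s0     s1   s2   s2 
   s1     s3   s4   s4 
   s2     s5   s4   s4 
   s3     s6   s6   s6 
   s4     s7   s8   s8 
   s5     s6   s8   s8 
 * s6     s9   s9   s9 
   s7     s9  s10  s10 
   s8    s11  s10  s10 
   s9     s9   s9   s9 
   s10   s11  s10  s10 
   s11    s9  s10  s10 
(> = start, * = accepting)

start=s0; accept=s6; s0-a>s1; s0-b>s2; s0-c>s2; s1-a>s3; s1-b>s4; s1-c>s4; s2-a>s5; s2-b>s4; s2-c>s4; s3-a>s6; s3-b>s6; s3-c>s6; s4-a>s7; s4-b>s8; s4-c>s8; s5-a>s6; s5-b>s8; s5-c>s8; s6-a>s9; s6-b>s9; s6-c>s9; s7-a>s9; s7-b>s10; s7-c>s10; s8-a>s11; s8-b>s10; s8-c>s10; s9-a>s9; s9-b>s9; s9-c>s9; s10-a>s11; s10-b>s10; s10-c>s10; s11-a>s9; s11-b>s10; s11-c>s10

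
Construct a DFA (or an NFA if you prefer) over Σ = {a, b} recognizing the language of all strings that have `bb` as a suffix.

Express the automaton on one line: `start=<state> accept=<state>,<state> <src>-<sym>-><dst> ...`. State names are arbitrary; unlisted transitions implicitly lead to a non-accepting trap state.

start=S0 accept=S2 S0-a->S0 S0-b->S1 S1-a->S0 S1-b->S2 S2-a->S0 S2-b->S2

Remember how much of `bb` the current input suffix matches. State S0 means no match yet; S1 means the last symbol is `b`; S2 means the last 2 symbols are `bb`. Only S2 accepts. On a mismatch, fall back to the longest proper suffix that is still a prefix of `bb`.
        a   b  
>  S0   S0  S1 
   S1   S0  S2 
 * S2   S0  S2 
(> = start, * = accepting)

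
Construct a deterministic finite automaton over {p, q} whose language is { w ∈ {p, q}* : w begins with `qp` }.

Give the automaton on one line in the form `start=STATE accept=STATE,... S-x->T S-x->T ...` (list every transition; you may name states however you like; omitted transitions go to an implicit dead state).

Check the first 2 symbols one by one: A through B record how many have matched `qp` so far; any wrong symbol goes to the dead state D. After all 2 match we enter the accepting sink C.
With 4 states:
       p  q 
>  A   D  B 
   B   C  D 
 * C   C  C 
   D   D  D 
(> = start, * = accepting)

start=A accept=C A-p->D A-q->B B-p->C B-q->D C-p->C C-q->C D-p->D D-q->D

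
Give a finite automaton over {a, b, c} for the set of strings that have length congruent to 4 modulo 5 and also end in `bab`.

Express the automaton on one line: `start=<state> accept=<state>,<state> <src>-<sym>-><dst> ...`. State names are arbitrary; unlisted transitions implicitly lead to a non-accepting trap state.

Build one automaton per condition and run them in lockstep. One (5 states) tracks the input length modulo 5; the other (4 states) tracks how much of the suffix `bab` has currently been matched. Each combined state is a pair, one component from each; accept when both components accept.
          a    b    c  
>  q0     q1   q2   q1 
   q1     q3   q4   q3 
   q2     q5   q4   q3 
   q3     q6   q7   q6 
   q4     q8   q7   q6 
   q5     q6   q9   q6 
   q6    q10  q11  q10 
   q7    q12  q11  q10 
   q8    q10  q13  q10 
   q9    q12  q11  q10 
   q10    q0  q14   q0 
   q11   q15  q14   q0 
   q12    q0  q16   q0 
 * q13   q15  q14   q0 
   q14   q17   q2   q1 
   q15    q1  q18   q1 
   q16   q17   q2   q1 
   q17    q3  q19   q3 
   q18    q5   q4   q3 
   q19    q8   q7   q6 
(> = start, * = accepting)

start=q0 accept=q13 q0-a->q1 q0-b->q2 q0-c->q1 q1-a->q3 q1-b->q4 q1-c->q3 q2-a->q5 q2-b->q4 q2-c->q3 q3-a->q6 q3-b->q7 q3-c->q6 q4-a->q8 q4-b->q7 q4-c->q6 q5-a->q6 q5-b->q9 q5-c->q6 q6-a->q10 q6-b->q11 q6-c->q10 q7-a->q12 q7-b->q11 q7-c->q10 q8-a->q10 q8-b->q13 q8-c->q10 q9-a->q12 q9-b->q11 q9-c->q10 q10-a->q0 q10-b->q14 q10-c->q0 q11-a->q15 q11-b->q14 q11-c->q0 q12-a->q0 q12-b->q16 q12-c->q0 q13-a->q15 q13-b->q14 q13-c->q0 q14-a->q17 q14-b->q2 q14-c->q1 q15-a->q1 q15-b->q18 q15-c->q1 q16-a->q17 q16-b->q2 q16-c->q1 q17-a->q3 q17-b->q19 q17-c->q3 q18-a->q5 q18-b->q4 q18-c->q3 q19-a->q8 q19-b->q7 q19-c->q6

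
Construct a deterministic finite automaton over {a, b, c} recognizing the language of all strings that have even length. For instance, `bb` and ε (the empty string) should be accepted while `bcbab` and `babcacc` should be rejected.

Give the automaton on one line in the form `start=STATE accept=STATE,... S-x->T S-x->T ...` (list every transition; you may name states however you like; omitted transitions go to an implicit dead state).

Only the length mod 2 matters, so use a 2-cycle: from any state, every input symbol moves to the next state, wrapping S1 back to S0. Mark S0 accepting.
        a   b   c  
>* S0   S1  S1  S1 
   S1   S0  S0  S0 
(> = start, * = accepting)

start=S0 accept=S0 S0-a->S1 S0-b->S1 S0-c->S1 S1-a->S0 S1-b->S0 S1-c->S0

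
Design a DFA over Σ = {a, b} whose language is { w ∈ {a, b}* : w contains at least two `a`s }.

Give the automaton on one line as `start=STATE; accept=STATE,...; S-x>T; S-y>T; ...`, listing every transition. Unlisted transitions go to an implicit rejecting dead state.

start=q0; accept=q2,q3; q0-a>q1; q0-b>q0; q1-a>q2; q1-b>q1; q2-a>q3; q2-b>q2; q3-a>q3; q3-b>q3

Only the number of `a`s matters, and only up to 3. Make a chain q0 → q1 → q2 → q3 advanced by each `a` (with q3 absorbing); every other symbol self-loops. The accepting set is {q2, q3}.
        a   b  
>  q0   q1  q0 
   q1   q2  q1 
 * q2   q3  q2 
 * q3   q3  q3 
(> = start, * = accepting)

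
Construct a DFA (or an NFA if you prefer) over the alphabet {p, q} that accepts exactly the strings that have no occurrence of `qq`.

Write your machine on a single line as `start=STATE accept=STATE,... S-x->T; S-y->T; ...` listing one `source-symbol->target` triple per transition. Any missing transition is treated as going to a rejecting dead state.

Track partial matches of the forbidden pattern `qq`. State S2 is a dead state reached once `qq` has occurred; every other state accepts. S0 means no part of `qq` is currently matched.
3 states suffice.
        p   q  
>* S0   S0  S1 
 * S1   S0  S2 
   S2   S2  S2 
(> = start, * = accepting)

start=S0; accept=S0,S1; S0-p->S0; S0-q->S1; S1-p->S0; S1-q->S2; S2-p->S2; S2-q->S2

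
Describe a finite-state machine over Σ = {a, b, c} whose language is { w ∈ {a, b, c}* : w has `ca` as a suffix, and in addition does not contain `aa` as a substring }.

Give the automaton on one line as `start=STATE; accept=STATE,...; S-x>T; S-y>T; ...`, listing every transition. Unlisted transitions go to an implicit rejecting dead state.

Handle the two conditions separately and then intersect. One (3 states) tracks how much of the suffix `ca` has currently been matched; the other (3 states) tracks partial matches of the forbidden pattern `aa`. Each combined state is a pair, one component from each; accept when both components accept. After merging equivalent states the machine shrinks.
5 states suffice.
        a   b   c  
>  q0   q1  q0  q2 
   q1   q3  q0  q2 
   q2   q4  q0  q2 
   q3   q3  q3  q3 
 * q4   q3  q0  q2 
(> = start, * = accepting)

start=q0; accept=q4; q0-a>q1; q0-b>q0; q0-c>q2; q1-a>q3; q1-b>q0; q1-c>q2; q2-a>q4; q2-b>q0; q2-c>q2; q3-a>q3; q3-b>q3; q3-c>q3; q4-a>q3; q4-b>q0; q4-c>q2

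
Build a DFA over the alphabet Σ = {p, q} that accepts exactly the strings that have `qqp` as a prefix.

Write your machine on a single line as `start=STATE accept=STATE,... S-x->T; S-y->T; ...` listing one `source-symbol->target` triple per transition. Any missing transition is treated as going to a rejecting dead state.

start=S0; accept=S3; S0-p->S4; S0-q->S1; S1-p->S4; S1-q->S2; S2-p->S3; S2-q->S4; S3-p->S3; S3-q->S3; S4-p->S4; S4-q->S4

Check the first 3 symbols one by one: S0 through S2 record how many have matched `qqp` so far; any wrong symbol goes to the dead state S4. After all 3 match we enter the accepting sink S3.
        p   q  
>  S0   S4  S1 
   S1   S4  S2 
   S2   S3  S4 
 * S3   S3  S3 
   S4   S4  S4 
(> = start, * = accepting)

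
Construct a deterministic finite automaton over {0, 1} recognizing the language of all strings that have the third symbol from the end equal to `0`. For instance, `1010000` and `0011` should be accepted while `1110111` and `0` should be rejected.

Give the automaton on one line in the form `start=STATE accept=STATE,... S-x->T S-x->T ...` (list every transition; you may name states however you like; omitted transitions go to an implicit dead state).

start=A accept=H,I,J,K A-0->B A-1->C B-0->D B-1->E C-0->F C-1->G D-0->H D-1->I E-0->J E-1->K F-0->L F-1->M G-0->N G-1->O H-0->H H-1->I I-0->J I-1->K J-0->L J-1->M K-0->N K-1->O L-0->H L-1->I M-0->J M-1->K N-0->L N-1->M O-0->N O-1->O

Because acceptance depends on a position counted from the end, the machine has to buffer the most recent 3 symbols. Make each state the string of the last up-to-3 symbols read; on input `x` shift the window left and append `x`. Accept when the buffered window has length 3 and begins with `0`.
       0  1 
>  A   B  C 
   B   D  E 
   C   F  G 
   D   H  I 
   E   J  K 
   F   L  M 
   G   N  O 
 * H   H  I 
 * I   J  K 
 * J   L  M 
 * K   N  O 
   L   H  I 
   M   J  K 
   N   L  M 
   O   N  O 
(> = start, * = accepting)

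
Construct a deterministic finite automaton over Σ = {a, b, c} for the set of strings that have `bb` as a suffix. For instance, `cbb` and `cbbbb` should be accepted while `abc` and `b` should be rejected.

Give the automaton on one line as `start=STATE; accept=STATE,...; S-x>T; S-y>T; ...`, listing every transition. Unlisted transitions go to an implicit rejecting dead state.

start=q0; accept=q2; q0-a>q0; q0-b>q1; q0-c>q0; q1-a>q0; q1-b>q2; q1-c>q0; q2-a>q0; q2-b>q2; q2-c>q0

Let each state record the length of the longest suffix of the input read so far that is also a prefix of `bb`. q1 means the last symbol is `b`; q2 means the last 2 symbols are `bb`. Accept only at q2, where the string currently ends in `bb`.
3 states suffice.
        a   b   c  
>  q0   q0  q1  q0 
   q1   q0  q2  q0 
 * q2   q0  q2  q0 
(> = start, * = accepting)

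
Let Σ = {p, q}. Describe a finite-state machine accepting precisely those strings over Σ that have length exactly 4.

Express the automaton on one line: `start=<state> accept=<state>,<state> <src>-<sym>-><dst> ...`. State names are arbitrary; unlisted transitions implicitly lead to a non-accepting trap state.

Count input length up to 5: every symbol moves from A toward F, which means 'more than 4' and absorbs. Accept from {E}.
       p  q 
>  A   B  B 
   B   C  C 
   C   D  D 
   D   E  E 
 * E   F  F 
   F   F  F 
(> = start, * = accepting)

start=A accept=E A-p->B A-q->B B-p->C B-q->C C-p->D C-q->D D-p->E D-q->E E-p->F E-q->F F-p->F F-q->F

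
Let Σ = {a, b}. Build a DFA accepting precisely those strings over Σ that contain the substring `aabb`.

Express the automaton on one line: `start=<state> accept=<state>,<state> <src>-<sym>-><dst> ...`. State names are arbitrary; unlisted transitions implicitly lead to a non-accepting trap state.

start=q0 accept=q4 q0-a->q1 q0-b->q0 q1-a->q2 q1-b->q0 q2-a->q2 q2-b->q3 q3-a->q1 q3-b->q4 q4-a->q4 q4-b->q4

Track how much of `aabb` has been matched so far: state q0 is no progress, q4 is the absorbing accept state reached once `aabb` has occurred. Intermediate states record partial matches; on a mismatch, fall back to the longest reusable overlap.
        a   b  
>  q0   q1  q0 
   q1   q2  q0 
   q2   q2  q3 
   q3   q1  q4 
 * q4   q4  q4 
(> = start, * = accepting)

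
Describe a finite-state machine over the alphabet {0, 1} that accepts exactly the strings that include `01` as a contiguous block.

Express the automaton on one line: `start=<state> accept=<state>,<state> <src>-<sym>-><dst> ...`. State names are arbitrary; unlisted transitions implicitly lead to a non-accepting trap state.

start=A accept=C A-0->B A-1->A B-0->B B-1->C C-0->C C-1->C

Track how much of `01` has been matched so far: state A is no progress, C is the absorbing accept state reached once `01` has occurred. Intermediate states record partial matches; on a mismatch, fall back to the longest reusable overlap.
3 states suffice.
       0  1 
>  A   B  A 
   B   B  C 
 * C   C  C 
(> = start, * = accepting)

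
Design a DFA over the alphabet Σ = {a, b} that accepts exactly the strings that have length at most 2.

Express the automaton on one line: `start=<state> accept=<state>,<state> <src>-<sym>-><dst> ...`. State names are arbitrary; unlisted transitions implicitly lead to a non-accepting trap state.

We only need to distinguish lengths 0, 1, …, 2, and '>2'. Chain S0 → S1 → S2 → S3 on every symbol, with S3 looping. Accepting states: {S0, S1, S2}.
A 4-state machine:
        a   b  
>* S0   S1  S1 
 * S1   S2  S2 
 * S2   S3  S3 
   S3   S3  S3 
(> = start, * = accepting)

start=S0 accept=S0,S1,S2 S0-a->S1 S0-b->S1 S1-a->S2 S1-b->S2 S2-a->S3 S2-b->S3 S3-a->S3 S3-b->S3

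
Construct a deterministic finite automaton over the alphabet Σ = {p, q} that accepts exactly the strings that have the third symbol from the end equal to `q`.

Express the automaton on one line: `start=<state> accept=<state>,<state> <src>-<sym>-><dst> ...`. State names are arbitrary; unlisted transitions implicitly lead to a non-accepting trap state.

start=S0 accept=S11,S12,S13,S14 S0-p->S1 S0-q->S2 S1-p->S3 S1-q->S4 S2-p->S5 S2-q->S6 S3-p->S7 S3-q->S8 S4-p->S9 S4-q->S10 S5-p->S11 S5-q->S12 S6-p->S13 S6-q->S14 S7-p->S7 S7-q->S8 S8-p->S9 S8-q->S10 S9-p->S11 S9-q->S12 S10-p->S13 S10-q->S14 S11-p->S7 S11-q->S8 S12-p->S9 S12-q->S10 S13-p->S11 S13-q->S12 S14-p->S13 S14-q->S14

Because acceptance depends on a position counted from the end, the machine has to buffer the most recent 3 symbols. Make each state the string of the last up-to-3 symbols read; on input `x` shift the window left and append `x`. Accept when the buffered window has length 3 and begins with `q`.
          p    q  
>  S0     S1   S2 
   S1     S3   S4 
   S2     S5   S6 
   S3     S7   S8 
   S4     S9  S10 
   S5    S11  S12 
   S6    S13  S14 
   S7     S7   S8 
   S8     S9  S10 
   S9    S11  S12 
   S10   S13  S14 
 * S11    S7   S8 
 * S12    S9  S10 
 * S13   S11  S12 
 * S14   S13  S14 
(> = start, * = accepting)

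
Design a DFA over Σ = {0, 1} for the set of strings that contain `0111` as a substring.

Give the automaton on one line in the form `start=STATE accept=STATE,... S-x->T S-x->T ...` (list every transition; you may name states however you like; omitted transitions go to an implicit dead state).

start=A accept=E A-0->B A-1->A B-0->B B-1->C C-0->B C-1->D D-0->B D-1->E E-0->E E-1->E

Track how much of `0111` has been matched so far: state A is no progress, E is the absorbing accept state reached once `0111` has occurred. Intermediate states record partial matches; on a mismatch, fall back to the longest reusable overlap.
With 5 states:
       0  1 
>  A   B  A 
   B   B  C 
   C   B  D 
   D   B  E 
 * E   E  E 
(> = start, * = accepting)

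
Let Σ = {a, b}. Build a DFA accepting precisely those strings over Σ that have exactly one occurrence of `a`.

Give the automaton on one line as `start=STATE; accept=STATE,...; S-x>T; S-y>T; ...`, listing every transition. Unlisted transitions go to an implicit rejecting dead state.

start=q0; accept=q1; q0-a>q1; q0-b>q0; q1-a>q2; q1-b>q1; q2-a>q2; q2-b>q2

Count `a`s, saturating at 2: state q0 means no `a` yet, q1 means one `a` seen, q2 means more than one. Each `a` increments (capped at q2); other symbols loop. Accept from {q1}.
A 3-state machine:
        a   b  
>  q0   q1  q0 
 * q1   q2  q1 
   q2   q2  q2 
(> = start, * = accepting)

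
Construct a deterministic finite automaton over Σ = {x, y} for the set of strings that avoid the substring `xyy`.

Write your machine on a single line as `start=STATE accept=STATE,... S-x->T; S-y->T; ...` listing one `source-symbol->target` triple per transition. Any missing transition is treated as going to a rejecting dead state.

Track partial matches of the forbidden pattern `xyy`. State q3 is a dead state reached once `xyy` has occurred; every other state accepts. q0 means no part of `xyy` is currently matched.
        x   y  
>* q0   q1  q0 
 * q1   q1  q2 
 * q2   q1  q3 
   q3   q3  q3 
(> = start, * = accepting)

start=q0; accept=q0,q1,q2; q0-x->q1; q0-y->q0; q1-x->q1; q1-y->q2; q2-x->q1; q2-y->q3; q3-x->q3; q3-y->q3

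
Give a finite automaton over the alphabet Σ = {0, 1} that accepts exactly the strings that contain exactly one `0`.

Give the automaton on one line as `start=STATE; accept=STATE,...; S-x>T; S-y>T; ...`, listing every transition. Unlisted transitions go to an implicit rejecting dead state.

start=q0; accept=q1; q0-0>q1; q0-1>q0; q1-0>q2; q1-1>q1; q2-0>q2; q2-1>q2

Only the number of `0`s matters, and only up to 2. Make a chain q0 → q1 → q2 advanced by each `0` (with q2 absorbing); every other symbol self-loops. The accepting set is {q1}.
3 states suffice.
        0   1  
>  q0   q1  q0 
 * q1   q2  q1 
   q2   q2  q2 
(> = start, * = accepting)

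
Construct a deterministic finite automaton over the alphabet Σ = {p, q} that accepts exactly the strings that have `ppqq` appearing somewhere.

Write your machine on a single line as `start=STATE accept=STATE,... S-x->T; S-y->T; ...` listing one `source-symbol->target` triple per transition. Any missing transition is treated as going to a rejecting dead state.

start=s0; accept=s4; s0-p->s1; s0-q->s0; s1-p->s2; s1-q->s0; s2-p->s2; s2-q->s3; s3-p->s1; s3-q->s4; s4-p->s4; s4-q->s4

Track how much of `ppqq` has been matched so far: state s0 is no progress, s4 is the absorbing accept state reached once `ppqq` has occurred. Intermediate states record partial matches; on a mismatch, fall back to the longest reusable overlap.
A 5-state machine:
        p   q  
>  s0   s1  s0 
   s1   s2  s0 
   s2   s2  s3 
   s3   s1  s4 
 * s4   s4  s4 
(> = start, * = accepting)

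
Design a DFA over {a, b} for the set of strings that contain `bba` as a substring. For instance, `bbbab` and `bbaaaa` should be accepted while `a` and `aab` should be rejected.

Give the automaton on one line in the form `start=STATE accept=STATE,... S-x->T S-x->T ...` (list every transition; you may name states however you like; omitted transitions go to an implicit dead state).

Track how much of `bba` has been matched so far: state S0 is no progress, S3 is the absorbing accept state reached once `bba` has occurred. Intermediate states record partial matches; on a mismatch, fall back to the longest reusable overlap.
        a   b  
>  S0   S0  S1 
   S1   S0  S2 
   S2   S3  S2 
 * S3   S3  S3 
(> = start, * = accepting)

start=S0 accept=S3 S0-a->S0 S0-b->S1 S1-a->S0 S1-b->S2 S2-a->S3 S2-b->S2 S3-a->S3 S3-b->S3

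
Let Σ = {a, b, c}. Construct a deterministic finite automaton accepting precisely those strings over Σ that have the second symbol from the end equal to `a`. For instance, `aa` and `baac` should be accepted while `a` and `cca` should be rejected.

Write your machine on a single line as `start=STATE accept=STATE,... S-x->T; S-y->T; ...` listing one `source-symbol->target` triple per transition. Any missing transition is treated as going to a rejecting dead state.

start=q0; accept=q4,q5,q6; q0-a->q1; q0-b->q2; q0-c->q3; q1-a->q4; q1-b->q5; q1-c->q6; q2-a->q7; q2-b->q8; q2-c->q9; q3-a->q10; q3-b->q11; q3-c->q12; q4-a->q4; q4-b->q5; q4-c->q6; q5-a->q7; q5-b->q8; q5-c->q9; q6-a->q10; q6-b->q11; q6-c->q12; q7-a->q4; q7-b->q5; q7-c->q6; q8-a->q7; q8-b->q8; q8-c->q9; q9-a->q10; q9-b->q11; q9-c->q12; q10-a->q4; q10-b->q5; q10-c->q6; q11-a->q7; q11-b->q8; q11-c->q9; q12-a->q10; q12-b->q11; q12-c->q12

Because acceptance depends on a position counted from the end, the machine has to buffer the most recent 2 symbols. Make each state the string of the last up-to-2 symbols read; on input `x` shift the window left and append `x`. Accept when the buffered window has length 2 and begins with `a`.
With 13 states:
          a    b    c  
>  q0     q1   q2   q3 
   q1     q4   q5   q6 
   q2     q7   q8   q9 
   q3    q10  q11  q12 
 * q4     q4   q5   q6 
 * q5     q7   q8   q9 
 * q6    q10  q11  q12 
   q7     q4   q5   q6 
   q8     q7   q8   q9 
   q9    q10  q11  q12 
   q10    q4   q5   q6 
   q11    q7   q8   q9 
   q12   q10  q11  q12 
(> = start, * = accepting)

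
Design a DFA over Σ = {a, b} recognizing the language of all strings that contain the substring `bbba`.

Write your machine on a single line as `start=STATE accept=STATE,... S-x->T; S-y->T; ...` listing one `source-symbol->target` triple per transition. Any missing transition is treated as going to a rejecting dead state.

start=q0; accept=q4; q0-a->q0; q0-b->q1; q1-a->q0; q1-b->q2; q2-a->q0; q2-b->q3; q3-a->q4; q3-b->q3; q4-a->q4; q4-b->q4

States q0..q3 record the length of the longest prefix of `bbba` that matches the current input suffix. Reaching q4 means `bbba` has been seen, and we stay there forever. Accept from q4.
With 5 states:
        a   b  
>  q0   q0  q1 
   q1   q0  q2 
   q2   q0  q3 
   q3   q4  q3 
 * q4   q4  q4 
(> = start, * = accepting)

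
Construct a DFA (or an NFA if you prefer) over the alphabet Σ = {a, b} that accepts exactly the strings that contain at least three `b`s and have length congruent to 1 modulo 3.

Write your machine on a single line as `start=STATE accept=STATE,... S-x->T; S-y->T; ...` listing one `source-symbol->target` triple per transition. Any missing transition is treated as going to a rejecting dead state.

Run two small machines in parallel and take their product. The first has 5 states tracking the count of `b`s, saturating at 4; the second has 3 states tracking the input length modulo 3. A product state is a pair (one from each), accepting exactly when both do. Minimizing collapses redundant product states.
A 12-state machine:
          a    b  
>  s0     s1   s2 
   s1     s3   s4 
   s2     s4   s5 
   s3     s0   s6 
   s4     s6   s7 
   s5     s7   s8 
   s6     s2   s9 
   s7     s9  s10 
   s8    s10  s10 
   s9     s5  s11 
 * s10   s11  s11 
   s11    s8   s8 
(> = start, * = accepting)

start=s0; accept=s10; s0-a->s1; s0-b->s2; s1-a->s3; s1-b->s4; s2-a->s4; s2-b->s5; s3-a->s0; s3-b->s6; s4-a->s6; s4-b->s7; s5-a->s7; s5-b->s8; s6-a->s2; s6-b->s9; s7-a->s9; s7-b->s10; s8-a->s10; s8-b->s10; s9-a->s5; s9-b->s11; s10-a->s11; s10-b->s11; s11-a->s8; s11-b->s8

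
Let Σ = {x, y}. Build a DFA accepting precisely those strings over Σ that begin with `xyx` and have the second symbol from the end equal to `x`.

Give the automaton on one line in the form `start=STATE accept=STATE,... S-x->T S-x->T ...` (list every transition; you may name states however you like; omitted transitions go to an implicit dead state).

start=s0 accept=s5,s6 s0-x->s1 s0-y->s2 s1-x->s2 s1-y->s3 s2-x->s2 s2-y->s2 s3-x->s4 s3-y->s2 s4-x->s5 s4-y->s6 s5-x->s5 s5-y->s6 s6-x->s4 s6-y->s7 s7-x->s4 s7-y->s7

Run two small machines in parallel and take their product. The first has 5 states tracking whether the input so far still matches the prefix `xyx`; the second has 7 states tracking the last 2 symbols read. A product state is a pair (one from each), accepting exactly when both do. Equivalent product states are then merged.
8 states suffice.
        x   y  
>  s0   s1  s2 
   s1   s2  s3 
   s2   s2  s2 
   s3   s4  s2 
   s4   s5  s6 
 * s5   s5  s6 
 * s6   s4  s7 
   s7   s4  s7 
(> = start, * = accepting)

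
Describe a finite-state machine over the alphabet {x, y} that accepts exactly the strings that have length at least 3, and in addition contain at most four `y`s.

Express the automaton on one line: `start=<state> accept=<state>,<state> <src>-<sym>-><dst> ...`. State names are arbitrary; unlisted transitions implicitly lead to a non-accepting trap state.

Handle the two conditions separately and then intersect. One (5 states) tracks the input length, saturating at 4; the other (6 states) tracks the count of `y`s, saturating at 5. Each combined state is a pair, one component from each; accept when both components accept. After merging equivalent states the machine shrinks.
With 12 states:
          x    y  
>  q0     q1   q2 
   q1     q3   q4 
   q2     q4   q5 
   q3     q6   q7 
   q4     q7   q8 
   q5     q8   q9 
 * q6     q6   q7 
 * q7     q7   q8 
 * q8     q8   q9 
 * q9     q9  q10 
 * q10   q10  q11 
   q11   q11  q11 
(> = start, * = accepting)

start=q0 accept=q6,q7,q8,q9,q10 q0-x->q1 q0-y->q2 q1-x->q3 q1-y->q4 q2-x->q4 q2-y->q5 q3-x->q6 q3-y->q7 q4-x->q7 q4-y->q8 q5-x->q8 q5-y->q9 q6-x->q6 q6-y->q7 q7-x->q7 q7-y->q8 q8-x->q8 q8-y->q9 q9-x->q9 q9-y->q10 q10-x->q10 q10-y->q11 q11-x->q11 q11-y->q11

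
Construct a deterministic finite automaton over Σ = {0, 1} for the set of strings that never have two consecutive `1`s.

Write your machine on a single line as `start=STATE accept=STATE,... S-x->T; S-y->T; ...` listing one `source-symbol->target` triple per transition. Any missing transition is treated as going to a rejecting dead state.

This is the complement of 'contains `11`'. Use the same substring-matching states — S0 through S2 holding how much of `11` has just been matched — but flip the accepting set: everything except the trap S2 accepts.
3 states suffice.
        0   1  
>* S0   S0  S1 
 * S1   S0  S2 
   S2   S2  S2 
(> = start, * = accepting)

start=S0; accept=S0,S1; S0-0->S0; S0-1->S1; S1-0->S0; S1-1->S2; S2-0->S2; S2-1->S2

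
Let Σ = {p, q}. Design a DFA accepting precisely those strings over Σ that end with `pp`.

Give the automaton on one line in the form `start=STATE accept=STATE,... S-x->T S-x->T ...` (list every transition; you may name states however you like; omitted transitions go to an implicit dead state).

start=A accept=C A-p->B A-q->A B-p->C B-q->A C-p->C C-q->A

Let each state record the length of the longest suffix of the input read so far that is also a prefix of `pp`. B means the last symbol is `p`; C means the last 2 symbols are `pp`. Accept only at C, where the string currently ends in `pp`.
A 3-state machine:
       p  q 
>  A   B  A 
   B   C  A 
 * C   C  A 
(> = start, * = accepting)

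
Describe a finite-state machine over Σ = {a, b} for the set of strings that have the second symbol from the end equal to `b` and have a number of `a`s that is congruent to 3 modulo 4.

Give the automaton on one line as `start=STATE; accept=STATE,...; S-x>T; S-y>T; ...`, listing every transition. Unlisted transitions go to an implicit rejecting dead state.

Handle the two conditions separately and then intersect. One (7 states) tracks the last 2 symbols read; the other (4 states) tracks the count of `a`s modulo 4. Each combined state is a pair, one component from each; accept when both components accept. Minimizing collapses redundant product states.
With 8 states:
        a   b  
>  q0   q1  q0 
   q1   q2  q1 
   q2   q3  q4 
   q3   q0  q5 
   q4   q6  q4 
   q5   q0  q7 
 * q6   q0  q5 
 * q7   q0  q7 
(> = start, * = accepting)

start=q0; accept=q6,q7; q0-a>q1; q0-b>q0; q1-a>q2; q1-b>q1; q2-a>q3; q2-b>q4; q3-a>q0; q3-b>q5; q4-a>q6; q4-b>q4; q5-a>q0; q5-b>q7; q6-a>q0; q6-b>q5; q7-a>q0; q7-b>q7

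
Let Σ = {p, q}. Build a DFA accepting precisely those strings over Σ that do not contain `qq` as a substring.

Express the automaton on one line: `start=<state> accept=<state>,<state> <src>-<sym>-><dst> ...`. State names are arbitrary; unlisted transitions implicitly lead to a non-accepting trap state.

Track partial matches of the forbidden pattern `qq`. State s2 is a dead state reached once `qq` has occurred; every other state accepts. s0 means no part of `qq` is currently matched.
3 states suffice.
        p   q  
>* s0   s0  s1 
 * s1   s0  s2 
   s2   s2  s2 
(> = start, * = accepting)

start=s0 accept=s0,s1 s0-p->s0 s0-q->s1 s1-p->s0 s1-q->s2 s2-p->s2 s2-q->s2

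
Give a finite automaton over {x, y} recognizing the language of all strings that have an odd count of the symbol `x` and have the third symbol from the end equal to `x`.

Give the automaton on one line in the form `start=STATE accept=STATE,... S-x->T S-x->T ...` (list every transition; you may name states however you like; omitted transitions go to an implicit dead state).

Build one automaton per condition and run them in lockstep. The first has 2 states tracking the count of `x`s modulo 2; the second has 15 states tracking the last 3 symbols read. A product state is a pair (one from each), accepting exactly when both do.
          x    y  
>  q0     q1   q2 
   q1     q3   q4 
   q2     q5   q6 
   q3     q7   q8 
   q4     q9  q10 
   q5    q11  q12 
   q6    q13  q14 
 * q7    q15  q16 
   q8    q17  q18 
   q9    q19  q20 
 * q10   q21  q22 
   q11    q7   q8 
   q12    q9  q10 
   q13   q11  q12 
   q14   q13  q14 
   q15    q7   q8 
 * q16    q9  q10 
 * q17   q11  q12 
   q18   q13  q14 
   q19   q15  q16 
   q20   q17  q18 
   q21   q19  q20 
   q22   q21  q22 
(> = start, * = accepting)

start=q0 accept=q7,q10,q16,q17 q0-x->q1 q0-y->q2 q1-x->q3 q1-y->q4 q2-x->q5 q2-y->q6 q3-x->q7 q3-y->q8 q4-x->q9 q4-y->q10 q5-x->q11 q5-y->q12 q6-x->q13 q6-y->q14 q7-x->q15 q7-y->q16 q8-x->q17 q8-y->q18 q9-x->q19 q9-y->q20 q10-x->q21 q10-y->q22 q11-x->q7 q11-y->q8 q12-x->q9 q12-y->q10 q13-x->q11 q13-y->q12 q14-x->q13 q14-y->q14 q15-x->q7 q15-y->q8 q16-x->q9 q16-y->q10 q17-x->q11 q17-y->q12 q18-x->q13 q18-y->q14 q19-x->q15 q19-y->q16 q20-x->q17 q20-y->q18 q21-x->q19 q21-y->q20 q22-x->q21 q22-y->q22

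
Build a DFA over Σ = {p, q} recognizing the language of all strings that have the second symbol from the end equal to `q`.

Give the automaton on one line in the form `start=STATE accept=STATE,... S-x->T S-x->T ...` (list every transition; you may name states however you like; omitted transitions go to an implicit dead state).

Because acceptance depends on a position counted from the end, the machine has to buffer the most recent 2 symbols. Make each state the string of the last up-to-2 symbols read; on input `x` shift the window left and append `x`. Accept when the buffered window has length 2 and begins with `q`.
        p   q  
>  s0   s1  s2 
   s1   s3  s4 
   s2   s5  s6 
   s3   s3  s4 
   s4   s5  s6 
 * s5   s3  s4 
 * s6   s5  s6 
(> = start, * = accepting)

start=s0 accept=s5,s6 s0-p->s1 s0-q->s2 s1-p->s3 s1-q->s4 s2-p->s5 s2-q->s6 s3-p->s3 s3-q->s4 s4-p->s5 s4-q->s6 s5-p->s3 s5-q->s4 s6-p->s5 s6-q->s6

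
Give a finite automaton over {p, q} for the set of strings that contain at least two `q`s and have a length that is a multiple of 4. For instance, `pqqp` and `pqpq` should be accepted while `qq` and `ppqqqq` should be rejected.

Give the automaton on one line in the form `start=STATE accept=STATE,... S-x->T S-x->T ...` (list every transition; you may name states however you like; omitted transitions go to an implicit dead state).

start=S0 accept=S10 S0-p->S1 S0-q->S2 S1-p->S3 S1-q->S4 S2-p->S4 S2-q->S5 S3-p->S6 S3-q->S7 S4-p->S7 S4-q->S8 S5-p->S8 S5-q->S8 S6-p->S0 S6-q->S9 S7-p->S9 S7-q->S10 S8-p->S10 S8-q->S10 S9-p->S2 S9-q->S11 S10-p->S11 S10-q->S11 S11-p->S5 S11-q->S5

Handle the two conditions separately and then intersect. One (4 states) tracks the count of `q`s, saturating at 3; the other (4 states) tracks the input length modulo 4. Each combined state is a pair, one component from each; accept when both components accept. Minimizing collapses redundant product states.
          p    q  
>  S0     S1   S2 
   S1     S3   S4 
   S2     S4   S5 
   S3     S6   S7 
   S4     S7   S8 
   S5     S8   S8 
   S6     S0   S9 
   S7     S9  S10 
   S8    S10  S10 
   S9     S2  S11 
 * S10   S11  S11 
   S11    S5   S5 
(> = start, * = accepting)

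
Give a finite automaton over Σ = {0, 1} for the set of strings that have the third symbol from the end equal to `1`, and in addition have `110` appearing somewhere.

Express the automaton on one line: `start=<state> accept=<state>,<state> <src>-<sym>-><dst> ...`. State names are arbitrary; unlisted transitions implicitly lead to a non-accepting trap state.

start=A accept=N,P,Q,V A-0->B A-1->C B-0->D B-1->E C-0->F C-1->G D-0->H D-1->I E-0->J E-1->K F-0->L F-1->M G-0->N G-1->O H-0->H H-1->I I-0->J I-1->K J-0->L J-1->M K-0->N K-1->O L-0->H L-1->I M-0->J M-1->K N-0->P N-1->Q O-0->N O-1->O P-0->R P-1->S Q-0->T Q-1->U R-0->R R-1->S S-0->T S-1->U T-0->P T-1->Q U-0->N U-1->V V-0->N V-1->V

Run two small machines in parallel and take their product. The first has 15 states tracking the last 3 symbols read; the second has 4 states tracking whether and how much of `110` has been seen. A product state is a pair (one from each), accepting exactly when both do.
A 22-state machine:
       0  1 
>  A   B  C 
   B   D  E 
   C   F  G 
   D   H  I 
   E   J  K 
   F   L  M 
   G   N  O 
   H   H  I 
   I   J  K 
   J   L  M 
   K   N  O 
   L   H  I 
   M   J  K 
 * N   P  Q 
   O   N  O 
 * P   R  S 
 * Q   T  U 
   R   R  S 
   S   T  U 
   T   P  Q 
   U   N  V 
 * V   N  V 
(> = start, * = accepting)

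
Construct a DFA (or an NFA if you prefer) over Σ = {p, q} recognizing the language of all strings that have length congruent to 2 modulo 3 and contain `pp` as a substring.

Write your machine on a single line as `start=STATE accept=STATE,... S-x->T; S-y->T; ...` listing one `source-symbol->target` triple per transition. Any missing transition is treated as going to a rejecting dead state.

start=S0; accept=S3; S0-p->S1; S0-q->S2; S1-p->S3; S1-q->S4; S2-p->S5; S2-q->S4; S3-p->S6; S3-q->S6; S4-p->S7; S4-q->S0; S5-p->S6; S5-q->S0; S6-p->S8; S6-q->S8; S7-p->S8; S7-q->S2; S8-p->S3; S8-q->S3

Handle the two conditions separately and then intersect. One (3 states) tracks the input length modulo 3; the other (3 states) tracks whether and how much of `pp` has been seen. Each combined state is a pair, one component from each; accept when both components accept.
A 9-state machine:
        p   q  
>  S0   S1  S2 
   S1   S3  S4 
   S2   S5  S4 
 * S3   S6  S6 
   S4   S7  S0 
   S5   S6  S0 
   S6   S8  S8 
   S7   S8  S2 
   S8   S3  S3 
(> = start, * = accepting)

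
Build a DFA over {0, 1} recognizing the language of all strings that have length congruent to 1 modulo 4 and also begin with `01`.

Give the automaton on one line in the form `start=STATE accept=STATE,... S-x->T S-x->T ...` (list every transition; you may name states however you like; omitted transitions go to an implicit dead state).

Run two small machines in parallel and take their product. One (4 states) tracks the input length modulo 4; the other (4 states) tracks whether the input so far still matches the prefix `01`. Each combined state is a pair, one component from each; accept when both components accept. After merging equivalent states the machine shrinks.
A 7-state machine:
       0  1 
>  A   B  C 
   B   C  D 
   C   C  C 
   D   E  E 
   E   F  F 
   F   G  G 
 * G   D  D 
(> = start, * = accepting)

start=A accept=G A-0->B A-1->C B-0->C B-1->D C-0->C C-1->C D-0->E D-1->E E-0->F E-1->F F-0->G F-1->G G-0->D G-1->D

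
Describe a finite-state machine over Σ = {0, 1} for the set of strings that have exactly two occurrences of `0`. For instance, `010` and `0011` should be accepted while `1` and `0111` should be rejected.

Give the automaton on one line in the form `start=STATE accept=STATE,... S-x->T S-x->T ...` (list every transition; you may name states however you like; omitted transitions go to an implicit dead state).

start=q0 accept=q2 q0-0->q1 q0-1->q0 q1-0->q2 q1-1->q1 q2-0->q3 q2-1->q2 q3-0->q3 q3-1->q3

Count `0`s, saturating at 3: states q0 through q2 mean 0 through 2 `0`s seen; q3 means more than 2. Each `0` increments (capped at q3); other symbols loop. Accept from {q2}.
A 4-state machine:
        0   1  
>  q0   q1  q0 
   q1   q2  q1 
 * q2   q3  q2 
   q3   q3  q3 
(> = start, * = accepting)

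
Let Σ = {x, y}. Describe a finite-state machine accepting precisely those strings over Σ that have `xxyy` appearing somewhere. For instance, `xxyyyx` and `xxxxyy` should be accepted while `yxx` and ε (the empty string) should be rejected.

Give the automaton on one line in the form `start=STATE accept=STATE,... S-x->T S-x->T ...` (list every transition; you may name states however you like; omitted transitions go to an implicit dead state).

States s0..s3 record the length of the longest prefix of `xxyy` that matches the current input suffix. Reaching s4 means `xxyy` has been seen, and we stay there forever. Accept from s4.
A 5-state machine:
        x   y  
>  s0   s1  s0 
   s1   s2  s0 
   s2   s2  s3 
   s3   s1  s4 
 * s4   s4  s4 
(> = start, * = accepting)

start=s0 accept=s4 s0-x->s1 s0-y->s0 s1-x->s2 s1-y->s0 s2-x->s2 s2-y->s3 s3-x->s1 s3-y->s4 s4-x->s4 s4-y->s4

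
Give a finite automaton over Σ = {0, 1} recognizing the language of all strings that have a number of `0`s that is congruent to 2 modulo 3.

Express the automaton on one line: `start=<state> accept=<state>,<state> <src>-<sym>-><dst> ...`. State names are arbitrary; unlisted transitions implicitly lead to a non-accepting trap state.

The only thing that matters is how many `0`s have appeared, reduced mod 3. Use one state per residue: S0 for 0, …, S2 for 2. Reading `0` moves to the next residue; anything else stays put. S2 is accepting.
3 states suffice.
        0   1  
>  S0   S1  S0 
   S1   S2  S1 
 * S2   S0  S2 
(> = start, * = accepting)

start=S0 accept=S2 S0-0->S1 S0-1->S0 S1-0->S2 S1-1->S1 S2-0->S0 S2-1->S2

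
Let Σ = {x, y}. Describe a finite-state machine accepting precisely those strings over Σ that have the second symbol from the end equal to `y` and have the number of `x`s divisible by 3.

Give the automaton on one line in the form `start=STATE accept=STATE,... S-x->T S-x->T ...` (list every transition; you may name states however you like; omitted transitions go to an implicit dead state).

Run two small machines in parallel and take their product. The first has 7 states tracking the last 2 symbols read; the second has 3 states tracking the count of `x`s modulo 3. A product state is a pair (one from each), accepting exactly when both do. Equivalent product states are then merged.
        x   y  
>  q0   q1  q2 
   q1   q3  q1 
   q2   q1  q4 
   q3   q0  q5 
 * q4   q1  q4 
   q5   q6  q5 
 * q6   q1  q2 
(> = start, * = accepting)

start=q0 accept=q4,q6 q0-x->q1 q0-y->q2 q1-x->q3 q1-y->q1 q2-x->q1 q2-y->q4 q3-x->q0 q3-y->q5 q4-x->q1 q4-y->q4 q5-x->q6 q5-y->q5 q6-x->q1 q6-y->q2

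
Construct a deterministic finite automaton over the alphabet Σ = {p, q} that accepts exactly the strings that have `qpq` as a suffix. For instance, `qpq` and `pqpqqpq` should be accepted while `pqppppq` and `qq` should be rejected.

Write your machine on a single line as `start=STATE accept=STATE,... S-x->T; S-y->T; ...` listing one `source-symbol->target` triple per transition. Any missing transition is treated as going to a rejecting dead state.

start=s0; accept=s3; s0-p->s0; s0-q->s1; s1-p->s2; s1-q->s1; s2-p->s0; s2-q->s3; s3-p->s2; s3-q->s1

Let each state record the length of the longest suffix of the input read so far that is also a prefix of `qpq`. s1 means the last symbol is `q`; s2 means the last 2 symbols are `qp`; s3 means the last 3 symbols are `qpq`. Accept only at s3, where the string currently ends in `qpq`.
4 states suffice.
        p   q  
>  s0   s0  s1 
   s1   s2  s1 
   s2   s0  s3 
 * s3   s2  s1 
(> = start, * = accepting)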